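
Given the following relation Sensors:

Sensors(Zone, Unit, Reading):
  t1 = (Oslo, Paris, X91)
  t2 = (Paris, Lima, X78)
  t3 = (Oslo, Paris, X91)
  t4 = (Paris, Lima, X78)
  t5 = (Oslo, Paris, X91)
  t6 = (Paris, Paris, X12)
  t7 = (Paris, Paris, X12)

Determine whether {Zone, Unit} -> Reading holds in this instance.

(Zone=Oslo, Unit=Paris): rows 1, 3, 5 → Reading = X91, X91, X91 ✓
(Zone=Paris, Unit=Lima): rows 2, 4 → Reading = X78, X78 ✓
(Zone=Paris, Unit=Paris): rows 6, 7 → Reading = X12, X12 ✓
Every {Zone, Unit} value is associated with a single Reading value, so {Zone, Unit} -> Reading holds.

Yes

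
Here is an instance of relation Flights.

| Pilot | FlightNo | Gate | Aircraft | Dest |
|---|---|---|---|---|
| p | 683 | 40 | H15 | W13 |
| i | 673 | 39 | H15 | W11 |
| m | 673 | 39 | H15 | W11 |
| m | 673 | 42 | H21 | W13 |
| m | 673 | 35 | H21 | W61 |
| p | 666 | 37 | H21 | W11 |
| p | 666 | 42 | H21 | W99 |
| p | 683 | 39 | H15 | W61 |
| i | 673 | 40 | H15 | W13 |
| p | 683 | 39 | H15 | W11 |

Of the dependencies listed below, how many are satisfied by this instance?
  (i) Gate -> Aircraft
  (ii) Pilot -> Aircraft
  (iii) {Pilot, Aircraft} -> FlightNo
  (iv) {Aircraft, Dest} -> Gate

(i) Gate -> Aircraft: every LHS value maps to a single RHS value — holds.
(ii) Pilot -> Aircraft: Pilot=p: 5 rows → Aircraft takes values {H15, H21} — violation; Pilot=m: 3 rows → Aircraft takes values {H15, H21} — violation — fails.
(iii) {Pilot, Aircraft} -> FlightNo: every LHS value maps to a single RHS value — holds.
(iv) {Aircraft, Dest} -> Gate: every LHS value maps to a single RHS value — holds.
3 of the 4 dependencies hold.

3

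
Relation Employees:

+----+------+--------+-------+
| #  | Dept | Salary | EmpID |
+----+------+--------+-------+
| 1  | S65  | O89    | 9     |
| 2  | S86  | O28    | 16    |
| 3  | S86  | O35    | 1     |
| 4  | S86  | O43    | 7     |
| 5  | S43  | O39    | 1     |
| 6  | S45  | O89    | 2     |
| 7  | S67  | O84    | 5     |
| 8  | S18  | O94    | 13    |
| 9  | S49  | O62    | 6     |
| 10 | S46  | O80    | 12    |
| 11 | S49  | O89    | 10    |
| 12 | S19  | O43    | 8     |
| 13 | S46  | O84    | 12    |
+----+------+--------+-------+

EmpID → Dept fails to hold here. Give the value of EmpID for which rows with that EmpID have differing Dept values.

1

EmpID=9: row 1 → Dept = S65 ✓
EmpID=16: row 2 → Dept = S86 ✓
EmpID=1: rows 3, 5 → Dept takes values {S86, S43} — violation
EmpID=7: row 4 → Dept = S86 ✓
EmpID=2: row 6 → Dept = S45 ✓
EmpID=5: row 7 → Dept = S67 ✓
EmpID=13: row 8 → Dept = S18 ✓
EmpID=6: row 9 → Dept = S49 ✓
EmpID=12: rows 10, 13 → Dept = S46, S46 ✓
EmpID=10: row 11 → Dept = S49 ✓
EmpID=8: row 12 → Dept = S19 ✓
The only EmpID value with inconsistent Dept is EmpID=1.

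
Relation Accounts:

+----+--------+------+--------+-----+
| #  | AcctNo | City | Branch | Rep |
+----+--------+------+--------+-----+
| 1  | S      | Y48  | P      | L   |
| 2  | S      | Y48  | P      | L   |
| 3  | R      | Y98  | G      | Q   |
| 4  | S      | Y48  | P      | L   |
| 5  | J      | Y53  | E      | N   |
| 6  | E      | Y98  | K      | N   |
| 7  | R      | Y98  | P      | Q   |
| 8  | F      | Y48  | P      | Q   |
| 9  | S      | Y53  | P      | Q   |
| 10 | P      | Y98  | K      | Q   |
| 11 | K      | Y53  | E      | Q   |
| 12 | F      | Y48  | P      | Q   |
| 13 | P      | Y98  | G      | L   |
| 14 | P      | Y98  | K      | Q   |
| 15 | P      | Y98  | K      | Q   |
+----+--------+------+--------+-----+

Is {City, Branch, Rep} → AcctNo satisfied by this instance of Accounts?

Yes

(City=Y48, Branch=P, Rep=L): rows 1, 2, 4 → AcctNo = S, S, S ✓
(City=Y98, Branch=G, Rep=Q): row 3 → AcctNo = R ✓
(City=Y53, Branch=E, Rep=N): row 5 → AcctNo = J ✓
(City=Y98, Branch=K, Rep=N): row 6 → AcctNo = E ✓
(City=Y98, Branch=P, Rep=Q): row 7 → AcctNo = R ✓
(City=Y48, Branch=P, Rep=Q): rows 8, 12 → AcctNo = F, F ✓
(City=Y53, Branch=P, Rep=Q): row 9 → AcctNo = S ✓
(City=Y98, Branch=K, Rep=Q): rows 10, 14, 15 → AcctNo = P, P, P ✓
(City=Y53, Branch=E, Rep=Q): row 11 → AcctNo = K ✓
(City=Y98, Branch=G, Rep=L): row 13 → AcctNo = P ✓
Every {City, Branch, Rep} value is associated with a single AcctNo value, so {City, Branch, Rep} → AcctNo holds.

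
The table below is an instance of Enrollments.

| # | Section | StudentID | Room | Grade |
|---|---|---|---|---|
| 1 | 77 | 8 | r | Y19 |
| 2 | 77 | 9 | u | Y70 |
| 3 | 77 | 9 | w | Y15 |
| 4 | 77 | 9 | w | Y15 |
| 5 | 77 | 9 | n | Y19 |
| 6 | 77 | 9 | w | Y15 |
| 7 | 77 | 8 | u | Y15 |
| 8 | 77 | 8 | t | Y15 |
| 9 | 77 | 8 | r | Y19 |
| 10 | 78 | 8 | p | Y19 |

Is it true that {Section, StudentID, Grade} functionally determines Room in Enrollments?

No

(Section=77, StudentID=8, Grade=Y19): rows 1, 9 → Room = r, r ✓
(Section=77, StudentID=9, Grade=Y70): row 2 → Room = u ✓
(Section=77, StudentID=9, Grade=Y15): rows 3, 4, 6 → Room = w, w, w ✓
(Section=77, StudentID=9, Grade=Y19): row 5 → Room = n ✓
(Section=77, StudentID=8, Grade=Y15): rows 7, 8 → Room takes values {u, t} — violation
(Section=78, StudentID=8, Grade=Y19): row 10 → Room = p ✓
Two rows agree on {Section, StudentID, Grade} but differ on Room, so {Section, StudentID, Grade} -> Room does not hold.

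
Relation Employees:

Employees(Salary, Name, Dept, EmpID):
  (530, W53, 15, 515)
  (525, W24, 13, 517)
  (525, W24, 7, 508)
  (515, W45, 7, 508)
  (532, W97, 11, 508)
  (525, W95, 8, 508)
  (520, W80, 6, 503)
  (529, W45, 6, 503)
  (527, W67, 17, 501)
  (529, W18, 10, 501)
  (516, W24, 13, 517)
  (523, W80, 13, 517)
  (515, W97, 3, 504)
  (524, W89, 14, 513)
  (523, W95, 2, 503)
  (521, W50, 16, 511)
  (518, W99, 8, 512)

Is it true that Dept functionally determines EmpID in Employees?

Dept=15: 1 row → EmpID = 515 ✓
Dept=13: 3 rows → EmpID = 517, 517, 517 ✓
Dept=7: 2 rows → EmpID = 508, 508 ✓
Dept=11: 1 row → EmpID = 508 ✓
Dept=8: 2 rows → EmpID takes values {508, 512} — violation
Dept=6: 2 rows → EmpID = 503, 503 ✓
Dept=17: 1 row → EmpID = 501 ✓
Dept=10: 1 row → EmpID = 501 ✓
Dept=3: 1 row → EmpID = 504 ✓
Dept=14: 1 row → EmpID = 513 ✓
Dept=2: 1 row → EmpID = 503 ✓
Dept=16: 1 row → EmpID = 511 ✓
Two rows agree on Dept but differ on EmpID, so Dept → EmpID does not hold.

No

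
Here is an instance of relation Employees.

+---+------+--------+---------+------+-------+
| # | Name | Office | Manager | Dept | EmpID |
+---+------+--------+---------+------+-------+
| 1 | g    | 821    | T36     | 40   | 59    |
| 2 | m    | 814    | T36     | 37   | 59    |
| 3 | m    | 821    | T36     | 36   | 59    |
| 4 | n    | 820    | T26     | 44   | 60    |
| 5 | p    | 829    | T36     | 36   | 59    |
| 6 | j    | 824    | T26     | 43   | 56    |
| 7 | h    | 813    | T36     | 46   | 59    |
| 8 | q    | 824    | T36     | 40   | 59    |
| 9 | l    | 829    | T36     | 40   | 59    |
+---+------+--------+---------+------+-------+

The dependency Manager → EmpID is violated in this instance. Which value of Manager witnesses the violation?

T26

Manager=T36: rows 1, 2, 3, 5, 7, 8, 9 → EmpID = 59, 59, 59, 59, 59, 59, 59 ✓
Manager=T26: rows 4, 6 → EmpID takes values {60, 56} — violation
The only Manager value with inconsistent EmpID is Manager=T26.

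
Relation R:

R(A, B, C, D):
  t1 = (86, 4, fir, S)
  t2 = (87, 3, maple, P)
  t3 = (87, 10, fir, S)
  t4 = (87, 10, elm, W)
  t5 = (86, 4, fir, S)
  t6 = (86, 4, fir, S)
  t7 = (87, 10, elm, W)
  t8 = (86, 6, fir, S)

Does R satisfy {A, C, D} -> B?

No

(A=86, C=fir, D=S): rows 1, 5, 6, 8 → B takes values {4, 6} — violation
(A=87, C=maple, D=P): row 2 → B = 3 ✓
(A=87, C=fir, D=S): row 3 → B = 10 ✓
(A=87, C=elm, D=W): rows 4, 7 → B = 10, 10 ✓
Two rows agree on {A, C, D} but differ on B, so {A, C, D} -> B does not hold.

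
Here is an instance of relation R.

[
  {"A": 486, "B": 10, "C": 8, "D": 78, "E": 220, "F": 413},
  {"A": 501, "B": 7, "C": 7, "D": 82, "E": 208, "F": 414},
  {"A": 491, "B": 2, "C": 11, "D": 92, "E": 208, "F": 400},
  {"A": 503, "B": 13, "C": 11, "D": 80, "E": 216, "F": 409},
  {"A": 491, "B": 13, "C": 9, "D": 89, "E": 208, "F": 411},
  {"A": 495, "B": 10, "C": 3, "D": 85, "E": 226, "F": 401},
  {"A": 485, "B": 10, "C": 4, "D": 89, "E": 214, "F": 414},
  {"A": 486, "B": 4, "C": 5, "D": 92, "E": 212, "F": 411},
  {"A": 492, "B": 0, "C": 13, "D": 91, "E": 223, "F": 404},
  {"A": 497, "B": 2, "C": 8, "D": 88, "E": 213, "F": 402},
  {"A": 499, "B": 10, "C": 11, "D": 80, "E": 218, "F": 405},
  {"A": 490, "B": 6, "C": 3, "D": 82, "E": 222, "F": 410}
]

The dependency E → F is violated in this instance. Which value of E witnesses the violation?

208

E=220: 1 row → F = 413 ✓
E=208: 3 rows → F takes values {414, 400, 411} — violation
E=216: 1 row → F = 409 ✓
E=226: 1 row → F = 401 ✓
E=214: 1 row → F = 414 ✓
E=212: 1 row → F = 411 ✓
E=223: 1 row → F = 404 ✓
E=213: 1 row → F = 402 ✓
E=218: 1 row → F = 405 ✓
E=222: 1 row → F = 410 ✓
The only E value with inconsistent F is E=208.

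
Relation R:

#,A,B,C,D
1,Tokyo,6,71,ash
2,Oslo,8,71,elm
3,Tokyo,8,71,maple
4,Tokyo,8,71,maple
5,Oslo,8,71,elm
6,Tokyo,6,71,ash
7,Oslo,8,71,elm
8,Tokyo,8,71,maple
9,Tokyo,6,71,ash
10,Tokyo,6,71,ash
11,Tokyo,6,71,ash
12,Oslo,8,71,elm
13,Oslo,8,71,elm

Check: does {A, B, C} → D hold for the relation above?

Yes

(A=Tokyo, B=6, C=71): rows 1, 6, 9, 10, 11 → D = ash, ash, ash, ash, ash ✓
(A=Oslo, B=8, C=71): rows 2, 5, 7, 12, 13 → D = elm, elm, elm, elm, elm ✓
(A=Tokyo, B=8, C=71): rows 3, 4, 8 → D = maple, maple, maple ✓
Every {A, B, C} value is associated with a single D value, so {A, B, C} → D holds.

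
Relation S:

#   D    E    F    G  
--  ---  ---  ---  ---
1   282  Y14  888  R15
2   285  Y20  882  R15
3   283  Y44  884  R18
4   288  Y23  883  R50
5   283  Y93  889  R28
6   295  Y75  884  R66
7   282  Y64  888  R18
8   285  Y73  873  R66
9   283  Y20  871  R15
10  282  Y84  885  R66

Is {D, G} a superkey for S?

Yes

All 10 rows have distinct {D, G} values, so {D, G} → (all attributes) holds and {D, G} is a superkey.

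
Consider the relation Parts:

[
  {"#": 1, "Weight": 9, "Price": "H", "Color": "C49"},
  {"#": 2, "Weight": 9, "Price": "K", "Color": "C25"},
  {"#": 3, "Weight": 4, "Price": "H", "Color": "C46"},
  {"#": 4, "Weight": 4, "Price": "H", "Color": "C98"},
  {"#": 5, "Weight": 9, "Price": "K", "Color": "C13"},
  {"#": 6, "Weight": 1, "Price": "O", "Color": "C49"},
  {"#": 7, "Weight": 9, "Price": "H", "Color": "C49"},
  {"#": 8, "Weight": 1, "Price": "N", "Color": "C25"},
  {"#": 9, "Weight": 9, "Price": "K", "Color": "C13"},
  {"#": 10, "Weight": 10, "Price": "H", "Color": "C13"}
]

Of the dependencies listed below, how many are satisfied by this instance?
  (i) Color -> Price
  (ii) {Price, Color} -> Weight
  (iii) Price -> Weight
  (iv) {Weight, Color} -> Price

(i) Color -> Price: Color=C49: rows 1, 6, 7 → Price takes values {H, O} — violation; Color=C25: rows 2, 8 → Price takes values {K, N} — violation; Color=C13: rows 5, 9, 10 → Price takes values {K, H} — violation — fails.
(ii) {Price, Color} -> Weight: every LHS value maps to a single RHS value — holds.
(iii) Price -> Weight: Price=H: rows 1, 3, 4, 7, 10 → Weight takes values {9, 4, 10} — violation — fails.
(iv) {Weight, Color} -> Price: every LHS value maps to a single RHS value — holds.
2 of the 4 dependencies hold.

2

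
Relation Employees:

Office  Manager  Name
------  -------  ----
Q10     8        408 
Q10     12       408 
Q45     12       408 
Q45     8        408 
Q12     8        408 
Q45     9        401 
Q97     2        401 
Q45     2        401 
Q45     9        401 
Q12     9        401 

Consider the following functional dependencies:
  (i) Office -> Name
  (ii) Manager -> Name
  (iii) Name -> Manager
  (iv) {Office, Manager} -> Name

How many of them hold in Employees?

2

(i) Office -> Name: Office=Q45: 5 rows → Name takes values {408, 401} — violation; Office=Q12: 2 rows → Name takes values {408, 401} — violation — fails.
(ii) Manager -> Name: every LHS value maps to a single RHS value — holds.
(iii) Name -> Manager: Name=408: 5 rows → Manager takes values {8, 12} — violation; Name=401: 5 rows → Manager takes values {9, 2} — violation — fails.
(iv) {Office, Manager} -> Name: every LHS value maps to a single RHS value — holds.
2 of the 4 dependencies hold.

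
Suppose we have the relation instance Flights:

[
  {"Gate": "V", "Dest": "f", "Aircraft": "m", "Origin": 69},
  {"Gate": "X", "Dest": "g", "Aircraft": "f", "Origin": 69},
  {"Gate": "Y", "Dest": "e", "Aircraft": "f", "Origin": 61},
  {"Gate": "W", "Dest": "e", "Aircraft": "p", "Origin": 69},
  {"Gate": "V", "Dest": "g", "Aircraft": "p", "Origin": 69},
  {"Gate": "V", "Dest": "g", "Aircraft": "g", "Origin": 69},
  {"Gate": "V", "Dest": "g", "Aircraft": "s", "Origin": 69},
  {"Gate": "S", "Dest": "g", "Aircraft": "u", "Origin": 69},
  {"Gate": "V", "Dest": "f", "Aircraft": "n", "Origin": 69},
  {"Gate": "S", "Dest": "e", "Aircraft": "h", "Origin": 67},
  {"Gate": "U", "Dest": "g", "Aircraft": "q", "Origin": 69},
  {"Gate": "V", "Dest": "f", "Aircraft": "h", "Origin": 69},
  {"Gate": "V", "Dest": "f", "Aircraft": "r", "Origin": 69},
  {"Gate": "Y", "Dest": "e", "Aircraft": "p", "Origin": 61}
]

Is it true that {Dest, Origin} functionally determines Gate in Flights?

(Dest=f, Origin=69): 4 rows → Gate = V, V, V, V ✓
(Dest=g, Origin=69): 6 rows → Gate takes values {X, V, S, U} — violation
(Dest=e, Origin=61): 2 rows → Gate = Y, Y ✓
(Dest=e, Origin=69): 1 row → Gate = W ✓
(Dest=e, Origin=67): 1 row → Gate = S ✓
Two rows agree on {Dest, Origin} but differ on Gate, so {Dest, Origin} -> Gate does not hold.

No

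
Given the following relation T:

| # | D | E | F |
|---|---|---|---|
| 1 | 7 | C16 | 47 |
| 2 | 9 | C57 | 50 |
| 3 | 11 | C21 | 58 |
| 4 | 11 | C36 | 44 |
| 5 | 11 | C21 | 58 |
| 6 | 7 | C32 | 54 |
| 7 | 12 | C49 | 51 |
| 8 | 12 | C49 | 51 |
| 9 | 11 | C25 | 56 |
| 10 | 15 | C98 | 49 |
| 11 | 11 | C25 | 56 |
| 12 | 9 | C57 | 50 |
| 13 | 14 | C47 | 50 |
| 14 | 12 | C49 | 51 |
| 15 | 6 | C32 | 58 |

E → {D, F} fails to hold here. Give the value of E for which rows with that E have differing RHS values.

C32

E=C16: row 1 → {D,F} = (7, 47) ✓
E=C57: rows 2, 12 → {D,F} = (9, 50), (9, 50) ✓
E=C21: rows 3, 5 → {D,F} = (11, 58), (11, 58) ✓
E=C36: row 4 → {D,F} = (11, 44) ✓
E=C32: rows 6, 15 → {D,F} takes values {(7, 54), (6, 58)} — violation
E=C49: rows 7, 8, 14 → {D,F} = (12, 51), (12, 51), (12, 51) ✓
E=C25: rows 9, 11 → {D,F} = (11, 56), (11, 56) ✓
E=C98: row 10 → {D,F} = (15, 49) ✓
E=C47: row 13 → {D,F} = (14, 50) ✓
The only E value with inconsistent RHS is E=C32.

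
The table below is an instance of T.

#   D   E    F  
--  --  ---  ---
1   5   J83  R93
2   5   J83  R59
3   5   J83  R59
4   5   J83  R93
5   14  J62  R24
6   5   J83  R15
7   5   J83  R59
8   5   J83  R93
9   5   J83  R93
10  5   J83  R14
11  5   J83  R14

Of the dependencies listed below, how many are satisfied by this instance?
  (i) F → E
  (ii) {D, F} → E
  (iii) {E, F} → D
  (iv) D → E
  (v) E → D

5

(i) F → E: every LHS value maps to a single RHS value — holds.
(ii) {D, F} → E: every LHS value maps to a single RHS value — holds.
(iii) {E, F} → D: every LHS value maps to a single RHS value — holds.
(iv) D → E: every LHS value maps to a single RHS value — holds.
(v) E → D: every LHS value maps to a single RHS value — holds.
5 of the 5 dependencies hold.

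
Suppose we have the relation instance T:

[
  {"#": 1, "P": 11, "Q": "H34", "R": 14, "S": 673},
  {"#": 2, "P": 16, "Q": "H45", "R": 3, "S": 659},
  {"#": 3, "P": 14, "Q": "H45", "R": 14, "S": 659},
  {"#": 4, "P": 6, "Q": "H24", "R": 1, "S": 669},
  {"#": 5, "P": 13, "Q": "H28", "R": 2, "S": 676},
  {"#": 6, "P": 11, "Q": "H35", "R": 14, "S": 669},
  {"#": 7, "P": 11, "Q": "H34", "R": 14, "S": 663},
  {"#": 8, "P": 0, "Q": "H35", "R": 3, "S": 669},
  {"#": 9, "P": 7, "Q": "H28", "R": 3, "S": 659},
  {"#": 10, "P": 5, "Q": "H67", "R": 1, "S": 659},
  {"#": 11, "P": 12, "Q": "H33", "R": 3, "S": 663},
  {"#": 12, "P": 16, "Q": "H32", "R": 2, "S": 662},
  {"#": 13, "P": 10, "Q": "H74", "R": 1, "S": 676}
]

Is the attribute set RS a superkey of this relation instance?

Rows 2 and 9 have the same RS value (R=3, S=659) but are distinct tuples, so RS does not determine every attribute — not a superkey.

No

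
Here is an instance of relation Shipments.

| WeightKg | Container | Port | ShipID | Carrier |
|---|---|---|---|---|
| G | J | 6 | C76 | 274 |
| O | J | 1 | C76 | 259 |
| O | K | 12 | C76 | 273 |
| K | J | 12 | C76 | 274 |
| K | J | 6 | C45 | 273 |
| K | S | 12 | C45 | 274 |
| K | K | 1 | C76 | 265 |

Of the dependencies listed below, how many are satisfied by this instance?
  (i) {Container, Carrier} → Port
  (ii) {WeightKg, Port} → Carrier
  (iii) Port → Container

(i) {Container, Carrier} → Port: (Container=J, Carrier=274): 2 rows → Port takes values {6, 12} — violation — fails.
(ii) {WeightKg, Port} → Carrier: every LHS value maps to a single RHS value — holds.
(iii) Port → Container: Port=1: 2 rows → Container takes values {J, K} — violation; Port=12: 3 rows → Container takes values {K, J, S} — violation — fails.
1 of the 3 dependencies holds.

1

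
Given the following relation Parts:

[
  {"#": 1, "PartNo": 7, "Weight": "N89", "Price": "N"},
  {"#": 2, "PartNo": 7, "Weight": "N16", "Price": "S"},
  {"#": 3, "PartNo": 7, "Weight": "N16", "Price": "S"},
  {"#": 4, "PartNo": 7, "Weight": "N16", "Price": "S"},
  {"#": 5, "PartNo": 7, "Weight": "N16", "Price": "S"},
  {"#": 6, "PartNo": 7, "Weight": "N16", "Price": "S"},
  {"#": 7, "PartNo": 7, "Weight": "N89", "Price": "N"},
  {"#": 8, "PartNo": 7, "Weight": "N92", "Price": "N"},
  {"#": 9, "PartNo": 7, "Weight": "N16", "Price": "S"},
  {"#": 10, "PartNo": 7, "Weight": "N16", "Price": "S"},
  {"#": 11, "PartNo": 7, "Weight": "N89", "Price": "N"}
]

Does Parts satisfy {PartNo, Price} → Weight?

No

(PartNo=7, Price=N): rows 1, 7, 8, 11 → Weight takes values {N89, N92} — violation
(PartNo=7, Price=S): rows 2, 3, 4, 5, 6, 9, 10 → Weight = N16, N16, N16, N16, N16, N16, N16 ✓
Two rows agree on {PartNo, Price} but differ on Weight, so {PartNo, Price} → Weight does not hold.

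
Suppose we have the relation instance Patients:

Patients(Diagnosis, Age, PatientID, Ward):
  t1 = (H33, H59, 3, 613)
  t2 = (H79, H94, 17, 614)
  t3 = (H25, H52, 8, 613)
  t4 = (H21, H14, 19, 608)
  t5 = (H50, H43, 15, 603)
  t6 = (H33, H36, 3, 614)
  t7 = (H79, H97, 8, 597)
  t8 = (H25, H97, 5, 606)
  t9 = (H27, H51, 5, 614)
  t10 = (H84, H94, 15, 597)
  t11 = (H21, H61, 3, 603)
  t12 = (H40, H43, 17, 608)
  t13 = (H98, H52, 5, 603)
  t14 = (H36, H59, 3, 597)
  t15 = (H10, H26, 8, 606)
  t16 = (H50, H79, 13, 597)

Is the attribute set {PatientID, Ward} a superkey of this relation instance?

Yes

All 16 rows have distinct {PatientID, Ward} values, so {PatientID, Ward} → (all attributes) holds and {PatientID, Ward} is a superkey.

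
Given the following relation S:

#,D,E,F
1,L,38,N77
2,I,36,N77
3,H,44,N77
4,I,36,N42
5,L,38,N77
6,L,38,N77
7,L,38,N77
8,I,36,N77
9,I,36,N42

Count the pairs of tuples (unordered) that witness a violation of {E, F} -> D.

(E=38, F=N77): all 4 rows agree on D — 0 pairs.
(E=36, F=N77): all 2 rows agree on D — 0 pairs.
(E=36, F=N42): all 2 rows agree on D — 0 pairs.

0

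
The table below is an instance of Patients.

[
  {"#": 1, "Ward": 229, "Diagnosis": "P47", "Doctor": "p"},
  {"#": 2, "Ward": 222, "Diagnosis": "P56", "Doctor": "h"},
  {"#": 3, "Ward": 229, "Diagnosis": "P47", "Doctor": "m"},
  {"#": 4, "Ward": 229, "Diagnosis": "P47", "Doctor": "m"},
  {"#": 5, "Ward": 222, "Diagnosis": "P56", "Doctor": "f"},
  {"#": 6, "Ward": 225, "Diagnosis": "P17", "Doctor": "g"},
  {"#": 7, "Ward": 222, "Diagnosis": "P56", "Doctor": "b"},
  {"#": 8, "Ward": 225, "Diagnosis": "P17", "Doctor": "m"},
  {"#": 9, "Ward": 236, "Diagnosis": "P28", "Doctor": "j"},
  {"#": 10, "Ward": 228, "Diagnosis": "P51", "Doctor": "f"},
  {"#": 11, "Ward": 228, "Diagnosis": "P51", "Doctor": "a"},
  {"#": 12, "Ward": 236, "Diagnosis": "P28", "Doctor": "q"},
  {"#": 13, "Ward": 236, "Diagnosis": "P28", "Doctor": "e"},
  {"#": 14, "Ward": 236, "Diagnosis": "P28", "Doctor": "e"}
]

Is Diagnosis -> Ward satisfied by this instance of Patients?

Yes

Diagnosis=P47: rows 1, 3, 4 → Ward = 229, 229, 229 ✓
Diagnosis=P56: rows 2, 5, 7 → Ward = 222, 222, 222 ✓
Diagnosis=P17: rows 6, 8 → Ward = 225, 225 ✓
Diagnosis=P28: rows 9, 12, 13, 14 → Ward = 236, 236, 236, 236 ✓
Diagnosis=P51: rows 10, 11 → Ward = 228, 228 ✓
Every Diagnosis value is associated with a single Ward value, so Diagnosis -> Ward holds.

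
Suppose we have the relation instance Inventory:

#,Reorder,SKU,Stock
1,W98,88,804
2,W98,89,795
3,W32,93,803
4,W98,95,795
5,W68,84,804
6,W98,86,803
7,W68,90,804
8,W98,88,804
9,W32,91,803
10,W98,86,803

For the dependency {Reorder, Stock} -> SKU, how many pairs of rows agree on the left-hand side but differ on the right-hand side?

(Reorder=W98, Stock=804): all 2 rows agree on SKU — 0 pairs.
(Reorder=W98, Stock=795): violating pairs (2,4) — 1 pair.
(Reorder=W32, Stock=803): violating pairs (3,9) — 1 pair.
(Reorder=W68, Stock=804): violating pairs (5,7) — 1 pair.
(Reorder=W98, Stock=803): all 2 rows agree on SKU — 0 pairs.

3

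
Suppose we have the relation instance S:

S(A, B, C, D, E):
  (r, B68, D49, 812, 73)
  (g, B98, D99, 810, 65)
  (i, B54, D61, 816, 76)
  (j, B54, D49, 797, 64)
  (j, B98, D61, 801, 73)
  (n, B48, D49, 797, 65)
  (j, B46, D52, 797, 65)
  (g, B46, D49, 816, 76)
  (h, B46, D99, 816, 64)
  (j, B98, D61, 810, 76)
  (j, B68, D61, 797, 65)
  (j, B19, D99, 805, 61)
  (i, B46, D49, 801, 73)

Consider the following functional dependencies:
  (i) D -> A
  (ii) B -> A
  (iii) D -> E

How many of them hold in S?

0

(i) D -> A: D=810: 2 rows → A takes values {g, j} — violation; D=816: 3 rows → A takes values {i, g, h} — violation; D=797: 4 rows → A takes values {j, n} — violation; D=801: 2 rows → A takes values {j, i} — violation — fails.
(ii) B -> A: B=B68: 2 rows → A takes values {r, j} — violation; B=B98: 3 rows → A takes values {g, j} — violation; B=B54: 2 rows → A takes values {i, j} — violation; B=B46: 4 rows → A takes values {j, g, h, i} — violation — fails.
(iii) D -> E: D=810: 2 rows → E takes values {65, 76} — violation; D=816: 3 rows → E takes values {76, 64} — violation; D=797: 4 rows → E takes values {64, 65} — violation — fails.
None of the 3 dependencies hold.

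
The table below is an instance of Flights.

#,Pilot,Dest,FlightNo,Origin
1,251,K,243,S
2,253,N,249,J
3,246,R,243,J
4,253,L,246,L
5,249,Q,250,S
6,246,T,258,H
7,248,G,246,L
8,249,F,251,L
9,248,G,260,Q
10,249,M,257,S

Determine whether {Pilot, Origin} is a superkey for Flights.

Rows 5 and 10 have the same {Pilot, Origin} value (Pilot=249, Origin=S) but are distinct tuples, so {Pilot, Origin} does not determine every attribute — not a superkey.

No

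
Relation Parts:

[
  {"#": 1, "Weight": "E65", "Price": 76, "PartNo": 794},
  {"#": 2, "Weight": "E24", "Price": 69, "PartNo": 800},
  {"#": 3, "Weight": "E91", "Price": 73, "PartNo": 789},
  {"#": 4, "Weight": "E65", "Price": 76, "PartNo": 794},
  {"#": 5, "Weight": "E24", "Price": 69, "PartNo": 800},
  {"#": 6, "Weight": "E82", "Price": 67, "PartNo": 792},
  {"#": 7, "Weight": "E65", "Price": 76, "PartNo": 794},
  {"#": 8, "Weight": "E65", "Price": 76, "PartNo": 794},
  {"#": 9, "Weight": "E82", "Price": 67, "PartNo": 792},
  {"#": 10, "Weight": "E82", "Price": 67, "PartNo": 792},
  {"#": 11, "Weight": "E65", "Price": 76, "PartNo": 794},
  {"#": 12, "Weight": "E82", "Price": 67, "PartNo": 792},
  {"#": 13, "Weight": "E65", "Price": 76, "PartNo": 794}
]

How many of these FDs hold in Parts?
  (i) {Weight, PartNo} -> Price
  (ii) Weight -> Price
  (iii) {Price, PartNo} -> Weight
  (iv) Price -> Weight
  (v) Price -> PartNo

5

(i) {Weight, PartNo} -> Price: every LHS value maps to a single RHS value — holds.
(ii) Weight -> Price: every LHS value maps to a single RHS value — holds.
(iii) {Price, PartNo} -> Weight: every LHS value maps to a single RHS value — holds.
(iv) Price -> Weight: every LHS value maps to a single RHS value — holds.
(v) Price -> PartNo: every LHS value maps to a single RHS value — holds.
5 of the 5 dependencies hold.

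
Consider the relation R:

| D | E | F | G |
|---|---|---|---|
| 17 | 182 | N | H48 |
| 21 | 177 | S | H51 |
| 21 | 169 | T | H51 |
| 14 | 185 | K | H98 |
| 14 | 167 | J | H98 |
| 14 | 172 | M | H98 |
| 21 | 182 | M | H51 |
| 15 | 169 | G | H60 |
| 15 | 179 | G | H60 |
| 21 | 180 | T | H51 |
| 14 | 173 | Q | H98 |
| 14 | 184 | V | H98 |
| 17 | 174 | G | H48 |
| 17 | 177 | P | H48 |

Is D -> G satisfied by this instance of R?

D=17: 3 rows → G = H48, H48, H48 ✓
D=21: 4 rows → G = H51, H51, H51, H51 ✓
D=14: 5 rows → G = H98, H98, H98, H98, H98 ✓
D=15: 2 rows → G = H60, H60 ✓
Every D value is associated with a single G value, so D -> G holds.

Yes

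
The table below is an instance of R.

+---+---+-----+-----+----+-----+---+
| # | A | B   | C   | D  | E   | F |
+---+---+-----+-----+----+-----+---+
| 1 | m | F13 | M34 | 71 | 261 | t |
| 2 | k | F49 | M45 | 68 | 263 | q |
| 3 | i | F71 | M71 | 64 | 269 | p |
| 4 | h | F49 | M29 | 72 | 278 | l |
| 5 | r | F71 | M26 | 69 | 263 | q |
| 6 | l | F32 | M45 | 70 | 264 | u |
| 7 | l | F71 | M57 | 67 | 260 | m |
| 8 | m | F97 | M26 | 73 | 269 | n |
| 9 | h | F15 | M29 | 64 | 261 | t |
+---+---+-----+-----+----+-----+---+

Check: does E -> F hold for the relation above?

E=261: rows 1, 9 → F = t, t ✓
E=263: rows 2, 5 → F = q, q ✓
E=269: rows 3, 8 → F takes values {p, n} — violation
E=278: row 4 → F = l ✓
E=264: row 6 → F = u ✓
E=260: row 7 → F = m ✓
Two rows agree on E but differ on F, so E -> F does not hold.

No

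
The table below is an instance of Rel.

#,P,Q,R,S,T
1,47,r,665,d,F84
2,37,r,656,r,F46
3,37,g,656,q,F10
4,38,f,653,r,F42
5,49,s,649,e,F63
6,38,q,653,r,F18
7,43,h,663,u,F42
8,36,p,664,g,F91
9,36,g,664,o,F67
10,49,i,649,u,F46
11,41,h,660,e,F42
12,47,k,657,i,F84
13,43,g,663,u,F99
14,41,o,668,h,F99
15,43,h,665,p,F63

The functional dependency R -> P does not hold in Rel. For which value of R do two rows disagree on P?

R=665: rows 1, 15 → P takes values {47, 43} — violation
R=656: rows 2, 3 → P = 37, 37 ✓
R=653: rows 4, 6 → P = 38, 38 ✓
R=649: rows 5, 10 → P = 49, 49 ✓
R=663: rows 7, 13 → P = 43, 43 ✓
R=664: rows 8, 9 → P = 36, 36 ✓
R=660: row 11 → P = 41 ✓
R=657: row 12 → P = 47 ✓
R=668: row 14 → P = 41 ✓
The only R value with inconsistent P is R=665.

665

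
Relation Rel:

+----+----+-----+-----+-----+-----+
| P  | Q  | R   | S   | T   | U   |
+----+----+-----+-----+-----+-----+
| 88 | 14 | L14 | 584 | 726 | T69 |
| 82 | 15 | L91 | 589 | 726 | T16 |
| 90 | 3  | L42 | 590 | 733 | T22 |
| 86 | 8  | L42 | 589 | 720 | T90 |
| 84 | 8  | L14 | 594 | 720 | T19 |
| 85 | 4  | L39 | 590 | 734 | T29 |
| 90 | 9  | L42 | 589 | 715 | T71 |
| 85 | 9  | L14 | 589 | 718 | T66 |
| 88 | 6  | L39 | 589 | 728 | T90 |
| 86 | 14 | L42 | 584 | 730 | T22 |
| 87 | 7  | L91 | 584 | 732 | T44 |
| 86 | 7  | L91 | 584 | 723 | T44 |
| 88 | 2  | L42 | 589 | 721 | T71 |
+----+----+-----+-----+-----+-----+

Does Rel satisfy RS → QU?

(R=L14, S=584): 1 row → {Q,U} = (14, T69) ✓
(R=L91, S=589): 1 row → {Q,U} = (15, T16) ✓
(R=L42, S=590): 1 row → {Q,U} = (3, T22) ✓
(R=L42, S=589): 3 rows → {Q,U} takes values {(8, T90), (9, T71), (2, T71)} — violation
(R=L14, S=594): 1 row → {Q,U} = (8, T19) ✓
(R=L39, S=590): 1 row → {Q,U} = (4, T29) ✓
(R=L14, S=589): 1 row → {Q,U} = (9, T66) ✓
(R=L39, S=589): 1 row → {Q,U} = (6, T90) ✓
(R=L42, S=584): 1 row → {Q,U} = (14, T22) ✓
(R=L91, S=584): 2 rows → {Q,U} = (7, T44), (7, T44) ✓
Two rows agree on RS but differ on QU, so RS → QU does not hold.

No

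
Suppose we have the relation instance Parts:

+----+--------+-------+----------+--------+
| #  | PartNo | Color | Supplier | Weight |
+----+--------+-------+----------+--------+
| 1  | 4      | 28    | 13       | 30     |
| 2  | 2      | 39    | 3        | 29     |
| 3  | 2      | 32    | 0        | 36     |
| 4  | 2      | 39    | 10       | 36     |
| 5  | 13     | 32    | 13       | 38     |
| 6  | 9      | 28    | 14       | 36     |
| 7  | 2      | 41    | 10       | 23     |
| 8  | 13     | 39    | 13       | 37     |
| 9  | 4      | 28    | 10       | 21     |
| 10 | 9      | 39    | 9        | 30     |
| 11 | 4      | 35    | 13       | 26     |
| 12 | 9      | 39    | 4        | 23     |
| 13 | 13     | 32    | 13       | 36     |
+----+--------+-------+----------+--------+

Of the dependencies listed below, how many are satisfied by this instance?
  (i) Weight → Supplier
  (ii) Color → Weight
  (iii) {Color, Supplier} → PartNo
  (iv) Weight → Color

(i) Weight → Supplier: Weight=30: rows 1, 10 → Supplier takes values {13, 9} — violation; Weight=36: rows 3, 4, 6, 13 → Supplier takes values {0, 10, 14, 13} — violation; Weight=23: rows 7, 12 → Supplier takes values {10, 4} — violation — fails.
(ii) Color → Weight: Color=28: rows 1, 6, 9 → Weight takes values {30, 36, 21} — violation; Color=39: rows 2, 4, 8, 10, 12 → Weight takes values {29, 36, 37, 30, 23} — violation; Color=32: rows 3, 5, 13 → Weight takes values {36, 38} — violation — fails.
(iii) {Color, Supplier} → PartNo: every LHS value maps to a single RHS value — holds.
(iv) Weight → Color: Weight=30: rows 1, 10 → Color takes values {28, 39} — violation; Weight=36: rows 3, 4, 6, 13 → Color takes values {32, 39, 28} — violation; Weight=23: rows 7, 12 → Color takes values {41, 39} — violation — fails.
1 of the 4 dependencies holds.

1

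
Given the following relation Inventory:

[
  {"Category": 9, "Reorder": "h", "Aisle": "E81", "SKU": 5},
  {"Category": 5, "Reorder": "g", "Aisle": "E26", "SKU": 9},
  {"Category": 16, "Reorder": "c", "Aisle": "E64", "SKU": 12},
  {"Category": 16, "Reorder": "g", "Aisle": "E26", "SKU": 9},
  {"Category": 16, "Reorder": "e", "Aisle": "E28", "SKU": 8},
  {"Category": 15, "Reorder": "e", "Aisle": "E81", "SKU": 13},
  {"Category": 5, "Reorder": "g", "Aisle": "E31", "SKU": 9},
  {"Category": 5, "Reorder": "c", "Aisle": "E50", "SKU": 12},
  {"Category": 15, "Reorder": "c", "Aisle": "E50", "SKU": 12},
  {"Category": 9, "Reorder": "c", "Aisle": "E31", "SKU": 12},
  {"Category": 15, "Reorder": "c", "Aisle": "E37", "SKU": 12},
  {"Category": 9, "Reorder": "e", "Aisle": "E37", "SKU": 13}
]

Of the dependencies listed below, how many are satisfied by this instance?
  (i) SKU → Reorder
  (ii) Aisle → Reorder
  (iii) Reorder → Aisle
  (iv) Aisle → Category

(i) SKU → Reorder: every LHS value maps to a single RHS value — holds.
(ii) Aisle → Reorder: Aisle=E81: 2 rows → Reorder takes values {h, e} — violation; Aisle=E31: 2 rows → Reorder takes values {g, c} — violation; Aisle=E37: 2 rows → Reorder takes values {c, e} — violation — fails.
(iii) Reorder → Aisle: Reorder=g: 3 rows → Aisle takes values {E26, E31} — violation; Reorder=c: 5 rows → Aisle takes values {E64, E50, E31, E37} — violation; Reorder=e: 3 rows → Aisle takes values {E28, E81, E37} — violation — fails.
(iv) Aisle → Category: Aisle=E81: 2 rows → Category takes values {9, 15} — violation; Aisle=E26: 2 rows → Category takes values {5, 16} — violation; Aisle=E31: 2 rows → Category takes values {5, 9} — violation; Aisle=E50: 2 rows → Category takes values {5, 15} — violation; Aisle=E37: 2 rows → Category takes values {15, 9} — violation — fails.
1 of the 4 dependencies holds.

1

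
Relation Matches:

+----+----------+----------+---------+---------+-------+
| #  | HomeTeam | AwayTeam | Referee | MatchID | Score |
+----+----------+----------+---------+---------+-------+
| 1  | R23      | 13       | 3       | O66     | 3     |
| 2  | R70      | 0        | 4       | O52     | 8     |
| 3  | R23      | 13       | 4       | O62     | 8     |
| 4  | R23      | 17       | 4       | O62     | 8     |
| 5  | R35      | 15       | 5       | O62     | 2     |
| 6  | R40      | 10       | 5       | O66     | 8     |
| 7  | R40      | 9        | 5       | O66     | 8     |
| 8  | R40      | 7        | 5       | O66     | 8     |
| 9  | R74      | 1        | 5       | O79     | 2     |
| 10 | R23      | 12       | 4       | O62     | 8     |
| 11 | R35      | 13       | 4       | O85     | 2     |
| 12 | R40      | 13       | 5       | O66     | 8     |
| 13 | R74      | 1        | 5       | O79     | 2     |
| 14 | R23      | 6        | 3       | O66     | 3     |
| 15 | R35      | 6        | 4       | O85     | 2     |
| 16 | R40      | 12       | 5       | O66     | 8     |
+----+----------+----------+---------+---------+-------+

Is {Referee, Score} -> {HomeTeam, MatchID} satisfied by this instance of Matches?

No

(Referee=3, Score=3): rows 1, 14 → {HomeTeam,MatchID} = (R23, O66), (R23, O66) ✓
(Referee=4, Score=8): rows 2, 3, 4, 10 → {HomeTeam,MatchID} takes values {(R70, O52), (R23, O62)} — violation
(Referee=5, Score=2): rows 5, 9, 13 → {HomeTeam,MatchID} takes values {(R35, O62), (R74, O79)} — violation
(Referee=5, Score=8): rows 6, 7, 8, 12, 16 → {HomeTeam,MatchID} = (R40, O66), (R40, O66), (R40, O66), (R40, O66), (R40, O66) ✓
(Referee=4, Score=2): rows 11, 15 → {HomeTeam,MatchID} = (R35, O85), (R35, O85) ✓
Two rows agree on {Referee, Score} but differ on {HomeTeam, MatchID}, so {Referee, Score} -> {HomeTeam, MatchID} does not hold.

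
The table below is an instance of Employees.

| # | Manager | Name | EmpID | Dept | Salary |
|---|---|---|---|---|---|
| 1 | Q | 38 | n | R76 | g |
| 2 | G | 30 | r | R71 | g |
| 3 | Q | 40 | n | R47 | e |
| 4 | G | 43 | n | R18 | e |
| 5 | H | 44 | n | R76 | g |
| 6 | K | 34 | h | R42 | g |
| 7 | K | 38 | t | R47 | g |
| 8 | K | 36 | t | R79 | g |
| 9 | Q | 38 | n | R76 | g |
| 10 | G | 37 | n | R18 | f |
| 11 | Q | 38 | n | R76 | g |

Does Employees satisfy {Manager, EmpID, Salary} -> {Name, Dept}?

No

(Manager=Q, EmpID=n, Salary=g): rows 1, 9, 11 → {Name,Dept} = (38, R76), (38, R76), (38, R76) ✓
(Manager=G, EmpID=r, Salary=g): row 2 → {Name,Dept} = (30, R71) ✓
(Manager=Q, EmpID=n, Salary=e): row 3 → {Name,Dept} = (40, R47) ✓
(Manager=G, EmpID=n, Salary=e): row 4 → {Name,Dept} = (43, R18) ✓
(Manager=H, EmpID=n, Salary=g): row 5 → {Name,Dept} = (44, R76) ✓
(Manager=K, EmpID=h, Salary=g): row 6 → {Name,Dept} = (34, R42) ✓
(Manager=K, EmpID=t, Salary=g): rows 7, 8 → {Name,Dept} takes values {(38, R47), (36, R79)} — violation
(Manager=G, EmpID=n, Salary=f): row 10 → {Name,Dept} = (37, R18) ✓
Two rows agree on {Manager, EmpID, Salary} but differ on {Name, Dept}, so {Manager, EmpID, Salary} -> {Name, Dept} does not hold.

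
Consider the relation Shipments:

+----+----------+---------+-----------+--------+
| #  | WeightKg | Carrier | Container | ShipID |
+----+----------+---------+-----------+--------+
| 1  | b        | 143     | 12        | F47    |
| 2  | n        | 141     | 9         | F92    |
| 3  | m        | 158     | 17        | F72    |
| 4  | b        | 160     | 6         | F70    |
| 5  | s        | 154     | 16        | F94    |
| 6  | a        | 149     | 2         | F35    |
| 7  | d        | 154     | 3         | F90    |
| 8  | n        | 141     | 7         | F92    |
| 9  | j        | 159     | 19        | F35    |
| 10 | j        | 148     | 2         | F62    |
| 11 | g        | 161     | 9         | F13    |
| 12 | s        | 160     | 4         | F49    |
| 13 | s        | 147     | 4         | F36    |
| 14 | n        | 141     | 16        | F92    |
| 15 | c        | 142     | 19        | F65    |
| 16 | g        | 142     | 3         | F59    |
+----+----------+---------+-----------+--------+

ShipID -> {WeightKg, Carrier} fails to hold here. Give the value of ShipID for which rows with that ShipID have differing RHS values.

F35

ShipID=F47: row 1 → {WeightKg,Carrier} = (b, 143) ✓
ShipID=F92: rows 2, 8, 14 → {WeightKg,Carrier} = (n, 141), (n, 141), (n, 141) ✓
ShipID=F72: row 3 → {WeightKg,Carrier} = (m, 158) ✓
ShipID=F70: row 4 → {WeightKg,Carrier} = (b, 160) ✓
ShipID=F94: row 5 → {WeightKg,Carrier} = (s, 154) ✓
ShipID=F35: rows 6, 9 → {WeightKg,Carrier} takes values {(a, 149), (j, 159)} — violation
ShipID=F90: row 7 → {WeightKg,Carrier} = (d, 154) ✓
ShipID=F62: row 10 → {WeightKg,Carrier} = (j, 148) ✓
ShipID=F13: row 11 → {WeightKg,Carrier} = (g, 161) ✓
ShipID=F49: row 12 → {WeightKg,Carrier} = (s, 160) ✓
ShipID=F36: row 13 → {WeightKg,Carrier} = (s, 147) ✓
ShipID=F65: row 15 → {WeightKg,Carrier} = (c, 142) ✓
ShipID=F59: row 16 → {WeightKg,Carrier} = (g, 142) ✓
The only ShipID value with inconsistent RHS is ShipID=F35.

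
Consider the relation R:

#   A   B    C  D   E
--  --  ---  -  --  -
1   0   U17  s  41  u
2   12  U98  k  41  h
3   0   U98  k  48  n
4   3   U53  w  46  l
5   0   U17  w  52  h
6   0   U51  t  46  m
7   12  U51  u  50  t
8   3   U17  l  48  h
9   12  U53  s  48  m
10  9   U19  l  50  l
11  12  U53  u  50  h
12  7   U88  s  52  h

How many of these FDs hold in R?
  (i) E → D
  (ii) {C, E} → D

1

(i) E → D: E=h: rows 2, 5, 8, 11, 12 → D takes values {41, 52, 48, 50} — violation; E=l: rows 4, 10 → D takes values {46, 50} — violation; E=m: rows 6, 9 → D takes values {46, 48} — violation — fails.
(ii) {C, E} → D: every LHS value maps to a single RHS value — holds.
1 of the 2 dependencies holds.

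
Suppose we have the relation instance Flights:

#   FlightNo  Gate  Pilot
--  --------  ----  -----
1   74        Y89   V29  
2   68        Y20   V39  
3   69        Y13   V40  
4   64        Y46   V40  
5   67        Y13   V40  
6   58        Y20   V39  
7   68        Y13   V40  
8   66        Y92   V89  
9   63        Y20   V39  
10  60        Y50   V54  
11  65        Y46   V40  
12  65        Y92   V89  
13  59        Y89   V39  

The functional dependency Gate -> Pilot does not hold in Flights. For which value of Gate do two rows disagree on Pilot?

Gate=Y89: rows 1, 13 → Pilot takes values {V29, V39} — violation
Gate=Y20: rows 2, 6, 9 → Pilot = V39, V39, V39 ✓
Gate=Y13: rows 3, 5, 7 → Pilot = V40, V40, V40 ✓
Gate=Y46: rows 4, 11 → Pilot = V40, V40 ✓
Gate=Y92: rows 8, 12 → Pilot = V89, V89 ✓
Gate=Y50: row 10 → Pilot = V54 ✓
The only Gate value with inconsistent Pilot is Gate=Y89.

Y89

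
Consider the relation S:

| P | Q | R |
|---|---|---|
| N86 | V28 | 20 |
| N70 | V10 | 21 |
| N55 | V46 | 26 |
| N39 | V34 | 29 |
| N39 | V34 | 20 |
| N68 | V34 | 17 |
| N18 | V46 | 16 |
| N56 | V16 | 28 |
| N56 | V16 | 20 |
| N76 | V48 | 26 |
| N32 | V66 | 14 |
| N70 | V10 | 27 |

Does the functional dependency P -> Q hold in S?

P=N86: 1 row → Q = V28 ✓
P=N70: 2 rows → Q = V10, V10 ✓
P=N55: 1 row → Q = V46 ✓
P=N39: 2 rows → Q = V34, V34 ✓
P=N68: 1 row → Q = V34 ✓
P=N18: 1 row → Q = V46 ✓
P=N56: 2 rows → Q = V16, V16 ✓
P=N76: 1 row → Q = V48 ✓
P=N32: 1 row → Q = V66 ✓
Every P value is associated with a single Q value, so P -> Q holds.

Yes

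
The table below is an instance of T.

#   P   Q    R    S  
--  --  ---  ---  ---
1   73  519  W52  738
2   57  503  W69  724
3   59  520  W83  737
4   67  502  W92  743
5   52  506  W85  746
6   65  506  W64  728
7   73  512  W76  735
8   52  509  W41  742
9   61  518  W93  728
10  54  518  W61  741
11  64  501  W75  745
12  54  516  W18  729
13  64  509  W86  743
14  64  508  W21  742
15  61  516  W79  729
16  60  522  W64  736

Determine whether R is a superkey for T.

No

Rows 6 and 16 have the same R value R=W64 but are distinct tuples, so R does not determine every attribute — not a superkey.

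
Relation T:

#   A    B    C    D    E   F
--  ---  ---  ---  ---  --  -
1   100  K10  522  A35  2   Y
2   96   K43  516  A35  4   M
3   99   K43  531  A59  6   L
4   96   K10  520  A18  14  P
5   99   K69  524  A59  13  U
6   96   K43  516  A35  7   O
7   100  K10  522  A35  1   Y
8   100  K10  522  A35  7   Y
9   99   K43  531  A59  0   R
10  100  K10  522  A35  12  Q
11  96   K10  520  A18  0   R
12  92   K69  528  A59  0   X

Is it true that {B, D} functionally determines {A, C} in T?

No

(B=K10, D=A35): rows 1, 7, 8, 10 → {A,C} = (100, 522), (100, 522), (100, 522), (100, 522) ✓
(B=K43, D=A35): rows 2, 6 → {A,C} = (96, 516), (96, 516) ✓
(B=K43, D=A59): rows 3, 9 → {A,C} = (99, 531), (99, 531) ✓
(B=K10, D=A18): rows 4, 11 → {A,C} = (96, 520), (96, 520) ✓
(B=K69, D=A59): rows 5, 12 → {A,C} takes values {(99, 524), (92, 528)} — violation
Two rows agree on {B, D} but differ on {A, C}, so {B, D} → {A, C} does not hold.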